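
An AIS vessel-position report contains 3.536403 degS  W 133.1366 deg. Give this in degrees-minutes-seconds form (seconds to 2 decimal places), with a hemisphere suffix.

3°32′11.05″ S, 133°08′11.76″ W

Latitude: whole degrees 3; 32.18418′ → 32′ and 11.0508″
Lon: whole degrees 133; 8.19600′ → 8′ and 11.7600″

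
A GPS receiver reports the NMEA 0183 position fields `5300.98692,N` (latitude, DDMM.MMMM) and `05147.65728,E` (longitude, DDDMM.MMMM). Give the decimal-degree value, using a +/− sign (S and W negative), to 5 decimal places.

53.01645, 51.79429

φ: degrees = first 2 digits = 53, minutes = 0.98692; 53 + 0.98692/60 = 53.016449
N → positive
Longitude: degrees = first 3 digits = 51, minutes = 47.65728; 51 + 47.65728/60 = 51.794288
E → positive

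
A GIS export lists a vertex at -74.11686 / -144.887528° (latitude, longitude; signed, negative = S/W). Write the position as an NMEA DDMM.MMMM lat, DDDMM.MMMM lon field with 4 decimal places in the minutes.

7407.0116,S / 14453.2517,W

Latitude is negative → S; |value| = 74.116860
Lat: minutes = (74.116860 − 74) × 60 = 7.011600
Longitude is negative → W; |value| = 144.887528
λ: 144° + 0.887528 × 60 = 144° 53.251680′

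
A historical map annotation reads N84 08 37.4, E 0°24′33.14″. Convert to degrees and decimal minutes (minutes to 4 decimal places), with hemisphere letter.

84° 8.6233′ N, 0° 24.5523′ E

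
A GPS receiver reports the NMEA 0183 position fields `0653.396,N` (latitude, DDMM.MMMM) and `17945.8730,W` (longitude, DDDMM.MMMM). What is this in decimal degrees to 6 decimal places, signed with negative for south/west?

Latitude: split at 2 digits → 06° and 53.396′; 6 + 53.396/60 = 6.8899333
N → positive
Longitude: split at 3 digits → 179° and 45.873′; 179 + 45.873/60 = 179.7645500
W → negative

6.889933, -179.764550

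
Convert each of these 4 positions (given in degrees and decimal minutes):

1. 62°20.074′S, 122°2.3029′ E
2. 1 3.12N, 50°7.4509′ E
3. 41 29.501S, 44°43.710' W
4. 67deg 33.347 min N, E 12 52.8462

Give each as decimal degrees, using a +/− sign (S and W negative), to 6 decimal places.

Point 1:
  Latitude: 20.074′ = 0.334567°; total 62.3345667
  S → negative
  Lon: 2.3029′ = 0.038382°; total 122.0383817
  E → positive
Point 2:
  Lat: 1 + 3.12/60 = 1.0520000
  N ⇒ keep positive
  Lon: 50 + 7.4509/60 = 50.1241817
  E → positive
Point 3:
  Latitude: 29.501′ = 0.491683°; total 41.4916833
  S ⇒ negate
  Longitude: 44 + 43.71/60 = 44.7285000
  W ⇒ negate
Point 4:
  Lat: 33.347′ = 0.555783°; total 67.5557833
  N ⇒ keep positive
  Longitude: 12 + 52.8462/60 = 12.8807700
  E ⇒ keep positive

1. -62.334567, 122.038382
2. 1.052000, 50.124182
3. -41.491683, -44.728500
4. 67.555783, 12.880770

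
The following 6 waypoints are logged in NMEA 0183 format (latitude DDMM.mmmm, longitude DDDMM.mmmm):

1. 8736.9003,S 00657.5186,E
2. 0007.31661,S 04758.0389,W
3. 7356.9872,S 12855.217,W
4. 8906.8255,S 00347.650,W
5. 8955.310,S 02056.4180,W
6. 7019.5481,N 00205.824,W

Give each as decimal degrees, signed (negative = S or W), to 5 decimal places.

Point 1:
  Latitude: split at 2 digits → 87° and 36.9003′; 87 + 36.9003/60 = 87.615005
  hemisphere S, so the sign is −
  Longitude: split at 3 digits → 006° and 57.5186′; 6 + 57.5186/60 = 6.958643
  E ⇒ keep positive
Point 2:
  Lat: split at 2 digits → 00° and 7.31661′; 0 + 7.31661/60 = 0.121944
  S ⇒ negate
  λ: degrees = first 3 digits = 47, minutes = 58.0389; 47 + 58.0389/60 = 47.967315
  W → negative
Point 3:
  Latitude: split at 2 digits → 73° and 56.9872′; 73 + 56.9872/60 = 73.949787
  S ⇒ negate
  Lon: degrees = first 3 digits = 128, minutes = 55.217; 128 + 55.217/60 = 128.920283
  W → negative
Point 4:
  φ: degrees = first 2 digits = 89, minutes = 6.8255; 89 + 6.8255/60 = 89.113758
  S ⇒ negate
  λ: degrees = first 3 digits = 3, minutes = 47.65; 3 + 47.65/60 = 3.794167
  hemisphere W, so the sign is −
Point 5:
  Lat: degrees = first 2 digits = 89, minutes = 55.31; 89 + 55.31/60 = 89.921833
  hemisphere S, so the sign is −
  λ: degrees = first 3 digits = 20, minutes = 56.418; 20 + 56.418/60 = 20.940300
  W ⇒ negate
Point 6:
  Lat: split at 2 digits → 70° and 19.5481′; 70 + 19.5481/60 = 70.325802
  N → positive
  λ: split at 3 digits → 002° and 5.824′; 2 + 5.824/60 = 2.097067
  hemisphere W, so the sign is −

1. -87.61501, 6.95864
2. -0.12194, -47.96732
3. -73.94979, -128.92028
4. -89.11376, -3.79417
5. -89.92183, -20.94030
6. 70.32580, -2.09707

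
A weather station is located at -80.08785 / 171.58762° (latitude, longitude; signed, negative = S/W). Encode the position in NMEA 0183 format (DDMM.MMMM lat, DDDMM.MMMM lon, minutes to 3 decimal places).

8005.271,S / 17135.257,E

Latitude is negative → S; |value| = 80.087850
Latitude: 80° + 0.087850 × 60 = 80° 5.27100′
λ: minutes = (171.587620 − 171) × 60 = 35.25720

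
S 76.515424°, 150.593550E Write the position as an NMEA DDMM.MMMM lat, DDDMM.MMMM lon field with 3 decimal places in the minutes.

7630.925,S / 15035.613,E

Lat: minutes = (76.515424 − 76) × 60 = 30.92544
Longitude: 150° + 0.593550 × 60 = 150° 35.61300′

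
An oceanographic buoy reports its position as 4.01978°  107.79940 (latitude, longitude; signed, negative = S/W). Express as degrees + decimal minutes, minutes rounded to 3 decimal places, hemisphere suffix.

φ: 4° + 0.019780 × 60 = 4° 1.18680′
Lon: minutes = (107.799400 − 107) × 60 = 47.96400

4° 1.187′ N, 107° 47.964′ E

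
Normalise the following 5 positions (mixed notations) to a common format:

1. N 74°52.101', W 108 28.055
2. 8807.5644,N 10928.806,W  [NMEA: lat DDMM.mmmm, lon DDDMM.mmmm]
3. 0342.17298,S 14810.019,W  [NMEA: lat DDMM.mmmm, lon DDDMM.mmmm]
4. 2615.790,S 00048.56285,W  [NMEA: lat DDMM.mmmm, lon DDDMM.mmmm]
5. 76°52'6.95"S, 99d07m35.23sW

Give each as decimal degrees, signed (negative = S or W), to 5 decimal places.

1. 74.86835, -108.46758
2. 88.12607, -109.48010
3. -3.70288, -148.16698
4. -26.26317, -0.80938
5. -76.86860, -99.12645

Point 1:
  φ: 52.101′ = 0.868350°; total 74.868350
  N → positive
  λ: 28.055′ = 0.467583°; total 108.467583
  W → negative
Point 2:
  Latitude: split at 2 digits → 88° and 7.5644′; 88 + 7.5644/60 = 88.126073
  N ⇒ keep positive
  Lon: split at 3 digits → 109° and 28.806′; 109 + 28.806/60 = 109.480100
  hemisphere W, so the sign is −
Point 3:
  φ: degrees = first 2 digits = 3, minutes = 42.17298; 3 + 42.17298/60 = 3.702883
  S → negative
  Longitude: split at 3 digits → 148° and 10.019′; 148 + 10.019/60 = 148.166983
  W ⇒ negate
Point 4:
  Lat: degrees = first 2 digits = 26, minutes = 15.79; 26 + 15.79/60 = 26.263167
  S → negative
  Lon: degrees = first 3 digits = 0, minutes = 48.56285; 0 + 48.56285/60 = 0.809381
  W → negative
Point 5:
  Lat: 76 + 52/60 + 6.95/3600 = 76.868597
  S ⇒ negate
  λ: 99 + 7/60 + 35.23/3600 = 99.126453
  W → negative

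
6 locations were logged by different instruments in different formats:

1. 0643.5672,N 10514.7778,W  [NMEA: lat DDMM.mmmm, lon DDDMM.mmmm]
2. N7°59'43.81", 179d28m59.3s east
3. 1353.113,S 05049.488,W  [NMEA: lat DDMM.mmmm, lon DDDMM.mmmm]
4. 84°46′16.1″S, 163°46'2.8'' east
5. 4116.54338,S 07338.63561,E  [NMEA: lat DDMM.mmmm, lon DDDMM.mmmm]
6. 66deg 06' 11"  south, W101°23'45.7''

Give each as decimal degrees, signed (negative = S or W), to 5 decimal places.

1. 6.72612, -105.24630
2. 7.99550, 179.48314
3. -13.88522, -50.82480
4. -84.77114, 163.76744
5. -41.27572, 73.64393
6. -66.10306, -101.39603

Point 1:
  Latitude: split at 2 digits → 06° and 43.5672′; 6 + 43.5672/60 = 6.726120
  N ⇒ keep positive
  Lon: split at 3 digits → 105° and 14.7778′; 105 + 14.7778/60 = 105.246297
  W ⇒ negate
Point 2:
  φ: 7 + 59/60 + 43.81/3600 = 7.995503
  N → positive
  Longitude: 179° + 28/60 + 59.3/3600 = 179 + 0.466667 + 0.016472 = 179.483139
  E → positive
Point 3:
  Latitude: degrees = first 2 digits = 13, minutes = 53.113; 13 + 53.113/60 = 13.885217
  S ⇒ negate
  Longitude: degrees = first 3 digits = 50, minutes = 49.488; 50 + 49.488/60 = 50.824800
  hemisphere W, so the sign is −
Point 4:
  Latitude: 84 + 46/60 + 16.1/3600 = 84.771139
  S → negative
  Longitude: 163° + 46/60 + 2.8/3600 = 163 + 0.766667 + 0.000778 = 163.767444
  E ⇒ keep positive
Point 5:
  φ: degrees = first 2 digits = 41, minutes = 16.54338; 41 + 16.54338/60 = 41.275723
  hemisphere S, so the sign is −
  Lon: split at 3 digits → 073° and 38.63561′; 73 + 38.63561/60 = 73.643927
  E ⇒ keep positive
Point 6:
  φ: 6′ + 11″ = 6.18333′; 66 + 6.18333/60 = 66.103056
  S → negative
  Lon: 101° + 23/60 + 45.7/3600 = 101 + 0.383333 + 0.012694 = 101.396028
  W ⇒ negate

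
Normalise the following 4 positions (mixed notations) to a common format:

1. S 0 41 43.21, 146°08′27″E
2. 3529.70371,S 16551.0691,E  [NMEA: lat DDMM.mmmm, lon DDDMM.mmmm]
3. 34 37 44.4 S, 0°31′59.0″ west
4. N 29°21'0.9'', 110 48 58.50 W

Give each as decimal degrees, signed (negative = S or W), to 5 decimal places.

Point 1:
  Latitude: 41′ + 43.21″ = 41.72017′; 0 + 41.72017/60 = 0.695336
  hemisphere S, so the sign is −
  Lon: 146 + 8/60 + 27/3600 = 146.140833
  E ⇒ keep positive
Point 2:
  Lat: degrees = first 2 digits = 35, minutes = 29.70371; 35 + 29.70371/60 = 35.495062
  hemisphere S, so the sign is −
  Lon: degrees = first 3 digits = 165, minutes = 51.0691; 165 + 51.0691/60 = 165.851152
  E → positive
Point 3:
  Lat: 34 + 37/60 + 44.4/3600 = 34.629000
  S → negative
  λ: 31′ + 59″ = 31.98333′; 0 + 31.98333/60 = 0.533056
  hemisphere W, so the sign is −
Point 4:
  Latitude: 21′ + 0.9″ = 21.01500′; 29 + 21.01500/60 = 29.350250
  N → positive
  λ: 110° + 48/60 + 58.5/3600 = 110 + 0.800000 + 0.016250 = 110.816250
  W ⇒ negate

1. -0.69534, 146.14083
2. -35.49506, 165.85115
3. -34.62900, -0.53306
4. 29.35025, -110.81625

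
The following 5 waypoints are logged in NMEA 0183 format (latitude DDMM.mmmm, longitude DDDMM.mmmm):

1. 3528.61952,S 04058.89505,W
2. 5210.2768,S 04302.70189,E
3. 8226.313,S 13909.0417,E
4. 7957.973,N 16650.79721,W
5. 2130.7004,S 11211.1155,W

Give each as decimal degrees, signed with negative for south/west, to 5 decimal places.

Point 1:
  φ: split at 2 digits → 35° and 28.61952′; 35 + 28.61952/60 = 35.476992
  hemisphere S, so the sign is −
  λ: split at 3 digits → 040° and 58.89505′; 40 + 58.89505/60 = 40.981584
  hemisphere W, so the sign is −
Point 2:
  φ: degrees = first 2 digits = 52, minutes = 10.2768; 52 + 10.2768/60 = 52.171280
  S ⇒ negate
  λ: split at 3 digits → 043° and 2.70189′; 43 + 2.70189/60 = 43.045032
  E ⇒ keep positive
Point 3:
  Lat: degrees = first 2 digits = 82, minutes = 26.313; 82 + 26.313/60 = 82.438550
  S → negative
  Lon: split at 3 digits → 139° and 9.0417′; 139 + 9.0417/60 = 139.150695
  E → positive
Point 4:
  Latitude: degrees = first 2 digits = 79, minutes = 57.973; 79 + 57.973/60 = 79.966217
  N → positive
  Longitude: split at 3 digits → 166° and 50.79721′; 166 + 50.79721/60 = 166.846620
  W → negative
Point 5:
  φ: split at 2 digits → 21° and 30.7004′; 21 + 30.7004/60 = 21.511673
  S ⇒ negate
  λ: degrees = first 3 digits = 112, minutes = 11.1155; 112 + 11.1155/60 = 112.185258
  W → negative

1. -35.47699, -40.98158
2. -52.17128, 43.04503
3. -82.43855, 139.15070
4. 79.96622, -166.84662
5. -21.51167, -112.18526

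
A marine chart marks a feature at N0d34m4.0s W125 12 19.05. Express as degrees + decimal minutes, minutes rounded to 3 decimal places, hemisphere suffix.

0° 34.067′ N, 125° 12.318′ W

Latitude: 34 + 4/60 = 34.06667′
Lon: seconds/60 = 0.31750; minutes = 12 + 0.31750 = 12.31750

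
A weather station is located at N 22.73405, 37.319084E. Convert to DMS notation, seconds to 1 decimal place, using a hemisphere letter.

Latitude: 0.734050 × 60 = 44.04300′ → 44′, remainder × 60 = 2.580″
Longitude: whole degrees 37; 19.14504′ → 19′ and 8.702″

22°44′2.6″ N, 37°19′8.7″ E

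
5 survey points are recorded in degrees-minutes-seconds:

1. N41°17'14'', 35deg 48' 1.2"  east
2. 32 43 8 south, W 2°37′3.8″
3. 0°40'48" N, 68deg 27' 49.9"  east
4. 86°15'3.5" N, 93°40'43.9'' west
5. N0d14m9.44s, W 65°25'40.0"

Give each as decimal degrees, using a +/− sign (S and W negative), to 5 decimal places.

1. 41.28722, 35.80033
2. -32.71889, -2.61772
3. 0.68000, 68.46386
4. 86.25097, -93.67886
5. 0.23596, -65.42778

Point 1:
  φ: 41 + 17/60 + 14/3600 = 41.287222
  N ⇒ keep positive
  λ: 35° + 48/60 + 1.2/3600 = 35 + 0.800000 + 0.000333 = 35.800333
  E ⇒ keep positive
Point 2:
  φ: 32° + 43/60 + 8/3600 = 32 + 0.716667 + 0.002222 = 32.718889
  S → negative
  Lon: 2 + 37/60 + 3.8/3600 = 2.617722
  hemisphere W, so the sign is −
Point 3:
  φ: 0° + 40/60 + 48/3600 = 0 + 0.666667 + 0.013333 = 0.680000
  N ⇒ keep positive
  λ: 68° + 27/60 + 49.9/3600 = 68 + 0.450000 + 0.013861 = 68.463861
  E → positive
Point 4:
  φ: 86° + 15/60 + 3.5/3600 = 86 + 0.250000 + 0.000972 = 86.250972
  N → positive
  λ: 93 + 40/60 + 43.9/3600 = 93.678861
  hemisphere W, so the sign is −
Point 5:
  Latitude: 0° + 14/60 + 9.44/3600 = 0 + 0.233333 + 0.002622 = 0.235956
  N → positive
  Lon: 65 + 25/60 + 40/3600 = 65.427778
  W → negative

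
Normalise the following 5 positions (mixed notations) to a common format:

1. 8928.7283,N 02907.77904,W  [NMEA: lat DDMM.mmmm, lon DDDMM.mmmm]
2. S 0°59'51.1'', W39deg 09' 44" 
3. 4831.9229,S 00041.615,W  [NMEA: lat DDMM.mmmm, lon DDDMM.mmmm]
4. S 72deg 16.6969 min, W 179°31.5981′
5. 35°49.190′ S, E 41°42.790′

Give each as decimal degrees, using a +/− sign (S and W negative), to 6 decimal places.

Point 1:
  Latitude: degrees = first 2 digits = 89, minutes = 28.7283; 89 + 28.7283/60 = 89.4788050
  N → positive
  λ: split at 3 digits → 029° and 7.77904′; 29 + 7.77904/60 = 29.1296507
  W ⇒ negate
Point 2:
  φ: 0° + 59/60 + 51.1/3600 = 0 + 0.983333 + 0.014194 = 0.9975278
  S ⇒ negate
  Lon: 39° + 9/60 + 44/3600 = 39 + 0.150000 + 0.012222 = 39.1622222
  hemisphere W, so the sign is −
Point 3:
  Latitude: degrees = first 2 digits = 48, minutes = 31.9229; 48 + 31.9229/60 = 48.5320483
  S → negative
  λ: split at 3 digits → 000° and 41.615′; 0 + 41.615/60 = 0.6935833
  W ⇒ negate
Point 4:
  φ: 72 + 16.6969/60 = 72.2782817
  S → negative
  λ: 31.5981′ = 0.526635°; total 179.5266350
  W → negative
Point 5:
  φ: 35 + 49.19/60 = 35.8198333
  hemisphere S, so the sign is −
  Longitude: 41 + 42.79/60 = 41.7131667
  E → positive

1. 89.478805, -29.129651
2. -0.997528, -39.162222
3. -48.532048, -0.693583
4. -72.278282, -179.526635
5. -35.819833, 41.713167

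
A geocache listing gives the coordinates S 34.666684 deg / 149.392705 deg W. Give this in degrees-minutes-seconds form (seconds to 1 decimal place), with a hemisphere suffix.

34°40′0.1″ S, 149°23′33.7″ W

φ: whole degrees 34; 40.00104′ → 40′ and 0.062″
λ: 0.392705° → 23.56230′; 0.56230 × 60 = 33.738″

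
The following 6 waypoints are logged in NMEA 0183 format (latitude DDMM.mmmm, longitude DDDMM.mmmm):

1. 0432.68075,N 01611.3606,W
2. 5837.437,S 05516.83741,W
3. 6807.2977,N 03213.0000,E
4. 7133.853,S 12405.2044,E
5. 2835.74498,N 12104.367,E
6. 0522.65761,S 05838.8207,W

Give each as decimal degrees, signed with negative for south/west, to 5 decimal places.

1. 4.54468, -16.18934
2. -58.62395, -55.28062
3. 68.12163, 32.21667
4. -71.56422, 124.08674
5. 28.59575, 121.07278
6. -5.37763, -58.64701

Point 1:
  Lat: split at 2 digits → 04° and 32.68075′; 4 + 32.68075/60 = 4.544679
  N → positive
  Longitude: split at 3 digits → 016° and 11.3606′; 16 + 11.3606/60 = 16.189343
  W → negative
Point 2:
  φ: degrees = first 2 digits = 58, minutes = 37.437; 58 + 37.437/60 = 58.623950
  hemisphere S, so the sign is −
  Lon: split at 3 digits → 055° and 16.83741′; 55 + 16.83741/60 = 55.280624
  hemisphere W, so the sign is −
Point 3:
  φ: degrees = first 2 digits = 68, minutes = 7.2977; 68 + 7.2977/60 = 68.121628
  N ⇒ keep positive
  Longitude: split at 3 digits → 032° and 13′; 32 + 13/60 = 32.216667
  E → positive
Point 4:
  Latitude: degrees = first 2 digits = 71, minutes = 33.853; 71 + 33.853/60 = 71.564217
  hemisphere S, so the sign is −
  Lon: degrees = first 3 digits = 124, minutes = 5.2044; 124 + 5.2044/60 = 124.086740
  E ⇒ keep positive
Point 5:
  Latitude: split at 2 digits → 28° and 35.74498′; 28 + 35.74498/60 = 28.595750
  N → positive
  Lon: degrees = first 3 digits = 121, minutes = 4.367; 121 + 4.367/60 = 121.072783
  E ⇒ keep positive
Point 6:
  φ: degrees = first 2 digits = 5, minutes = 22.65761; 5 + 22.65761/60 = 5.377627
  hemisphere S, so the sign is −
  Lon: split at 3 digits → 058° and 38.8207′; 58 + 38.8207/60 = 58.647012
  W → negative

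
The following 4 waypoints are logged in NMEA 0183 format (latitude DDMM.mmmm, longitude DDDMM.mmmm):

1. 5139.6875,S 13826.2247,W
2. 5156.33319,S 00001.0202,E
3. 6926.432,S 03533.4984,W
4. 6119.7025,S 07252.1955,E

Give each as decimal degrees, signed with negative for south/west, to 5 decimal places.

Point 1:
  Latitude: degrees = first 2 digits = 51, minutes = 39.6875; 51 + 39.6875/60 = 51.661458
  S ⇒ negate
  Longitude: split at 3 digits → 138° and 26.2247′; 138 + 26.2247/60 = 138.437078
  W → negative
Point 2:
  Latitude: split at 2 digits → 51° and 56.33319′; 51 + 56.33319/60 = 51.938887
  hemisphere S, so the sign is −
  λ: degrees = first 3 digits = 0, minutes = 1.0202; 0 + 1.0202/60 = 0.017003
  E ⇒ keep positive
Point 3:
  Latitude: split at 2 digits → 69° and 26.432′; 69 + 26.432/60 = 69.440533
  S ⇒ negate
  λ: split at 3 digits → 035° and 33.4984′; 35 + 33.4984/60 = 35.558307
  hemisphere W, so the sign is −
Point 4:
  Lat: degrees = first 2 digits = 61, minutes = 19.7025; 61 + 19.7025/60 = 61.328375
  S → negative
  Lon: split at 3 digits → 072° and 52.1955′; 72 + 52.1955/60 = 72.869925
  E → positive

1. -51.66146, -138.43708
2. -51.93889, 0.01700
3. -69.44053, -35.55831
4. -61.32838, 72.86993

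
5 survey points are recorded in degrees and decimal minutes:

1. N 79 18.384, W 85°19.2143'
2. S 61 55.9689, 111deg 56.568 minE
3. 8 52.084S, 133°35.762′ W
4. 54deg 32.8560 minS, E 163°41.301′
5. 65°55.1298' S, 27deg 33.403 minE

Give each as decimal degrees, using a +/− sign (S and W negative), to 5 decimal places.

Point 1:
  φ: 18.384′ = 0.306400°; total 79.306400
  N → positive
  Lon: 85 + 19.2143/60 = 85.320238
  W → negative
Point 2:
  Latitude: 61 + 55.9689/60 = 61.932815
  hemisphere S, so the sign is −
  Lon: 56.568′ = 0.942800°; total 111.942800
  E ⇒ keep positive
Point 3:
  Latitude: 8 + 52.084/60 = 8.868067
  S ⇒ negate
  Longitude: 35.762′ = 0.596033°; total 133.596033
  hemisphere W, so the sign is −
Point 4:
  φ: 54 + 32.856/60 = 54.547600
  S → negative
  Lon: 163 + 41.301/60 = 163.688350
  E → positive
Point 5:
  φ: 65 + 55.1298/60 = 65.918830
  hemisphere S, so the sign is −
  λ: 33.403′ = 0.556717°; total 27.556717
  E ⇒ keep positive

1. 79.30640, -85.32024
2. -61.93282, 111.94280
3. -8.86807, -133.59603
4. -54.54760, 163.68835
5. -65.91883, 27.55672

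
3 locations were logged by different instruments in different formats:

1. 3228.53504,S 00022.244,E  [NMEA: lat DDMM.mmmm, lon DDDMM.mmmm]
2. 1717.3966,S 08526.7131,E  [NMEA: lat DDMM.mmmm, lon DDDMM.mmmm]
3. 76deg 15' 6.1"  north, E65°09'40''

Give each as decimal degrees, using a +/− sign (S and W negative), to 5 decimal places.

Point 1:
  Lat: degrees = first 2 digits = 32, minutes = 28.53504; 32 + 28.53504/60 = 32.475584
  S ⇒ negate
  λ: degrees = first 3 digits = 0, minutes = 22.244; 0 + 22.244/60 = 0.370733
  E ⇒ keep positive
Point 2:
  Lat: degrees = first 2 digits = 17, minutes = 17.3966; 17 + 17.3966/60 = 17.289943
  hemisphere S, so the sign is −
  λ: split at 3 digits → 085° and 26.7131′; 85 + 26.7131/60 = 85.445218
  E ⇒ keep positive
Point 3:
  φ: 15′ + 6.1″ = 15.10167′; 76 + 15.10167/60 = 76.251694
  N ⇒ keep positive
  Longitude: 9′ + 40″ = 9.66667′; 65 + 9.66667/60 = 65.161111
  E ⇒ keep positive

1. -32.47558, 0.37073
2. -17.28994, 85.44522
3. 76.25169, 65.16111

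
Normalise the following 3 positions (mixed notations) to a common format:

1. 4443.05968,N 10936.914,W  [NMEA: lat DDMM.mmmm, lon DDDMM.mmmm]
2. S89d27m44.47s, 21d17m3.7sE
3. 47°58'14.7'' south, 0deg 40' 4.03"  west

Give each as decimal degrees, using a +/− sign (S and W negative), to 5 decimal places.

Point 1:
  Latitude: split at 2 digits → 44° and 43.05968′; 44 + 43.05968/60 = 44.717661
  N ⇒ keep positive
  Longitude: degrees = first 3 digits = 109, minutes = 36.914; 109 + 36.914/60 = 109.615233
  W → negative
Point 2:
  φ: 27′ + 44.47″ = 27.74117′; 89 + 27.74117/60 = 89.462353
  S → negative
  Lon: 17′ + 3.7″ = 17.06167′; 21 + 17.06167/60 = 21.284361
  E → positive
Point 3:
  Latitude: 47° + 58/60 + 14.7/3600 = 47 + 0.966667 + 0.004083 = 47.970750
  hemisphere S, so the sign is −
  Lon: 0° + 40/60 + 4.03/3600 = 0 + 0.666667 + 0.001119 = 0.667786
  hemisphere W, so the sign is −

1. 44.71766, -109.61523
2. -89.46235, 21.28436
3. -47.97075, -0.66779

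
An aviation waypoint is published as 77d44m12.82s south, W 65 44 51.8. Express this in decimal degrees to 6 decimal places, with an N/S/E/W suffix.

φ: 77 + 44/60 + 12.82/3600 = 77.7368944
Longitude: 44′ + 51.8″ = 44.86333′; 65 + 44.86333/60 = 65.7477222

77.736894° S, 65.747722° W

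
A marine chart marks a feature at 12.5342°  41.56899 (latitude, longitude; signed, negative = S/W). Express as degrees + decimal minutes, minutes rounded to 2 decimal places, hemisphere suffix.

Lat: fractional part 0.534200 → 32.0520 minutes
λ: 41° + 0.568990 × 60 = 41° 34.1394′

12° 32.05′ N, 41° 34.14′ E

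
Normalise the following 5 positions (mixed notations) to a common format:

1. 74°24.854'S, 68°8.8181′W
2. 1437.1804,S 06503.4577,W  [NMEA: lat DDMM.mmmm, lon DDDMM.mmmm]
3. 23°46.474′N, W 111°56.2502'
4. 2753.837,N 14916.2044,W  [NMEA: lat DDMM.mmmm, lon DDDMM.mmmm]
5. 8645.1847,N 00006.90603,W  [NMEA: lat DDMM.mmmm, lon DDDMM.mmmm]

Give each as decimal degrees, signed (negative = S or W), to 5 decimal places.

Point 1:
  φ: 74 + 24.854/60 = 74.414233
  S ⇒ negate
  λ: 8.8181′ = 0.146968°; total 68.146968
  W → negative
Point 2:
  φ: split at 2 digits → 14° and 37.1804′; 14 + 37.1804/60 = 14.619673
  S → negative
  Lon: split at 3 digits → 065° and 3.4577′; 65 + 3.4577/60 = 65.057628
  hemisphere W, so the sign is −
Point 3:
  Latitude: 23 + 46.474/60 = 23.774567
  N → positive
  Longitude: 111 + 56.2502/60 = 111.937503
  hemisphere W, so the sign is −
Point 4:
  Lat: degrees = first 2 digits = 27, minutes = 53.837; 27 + 53.837/60 = 27.897283
  N → positive
  Longitude: degrees = first 3 digits = 149, minutes = 16.2044; 149 + 16.2044/60 = 149.270073
  hemisphere W, so the sign is −
Point 5:
  φ: degrees = first 2 digits = 86, minutes = 45.1847; 86 + 45.1847/60 = 86.753078
  N → positive
  Longitude: degrees = first 3 digits = 0, minutes = 6.90603; 0 + 6.90603/60 = 0.115101
  W ⇒ negate

1. -74.41423, -68.14697
2. -14.61967, -65.05763
3. 23.77457, -111.93750
4. 27.89728, -149.27007
5. 86.75308, -0.11510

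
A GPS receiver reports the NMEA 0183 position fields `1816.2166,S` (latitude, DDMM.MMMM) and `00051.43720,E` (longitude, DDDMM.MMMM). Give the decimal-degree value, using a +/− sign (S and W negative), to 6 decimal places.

-18.270277, 0.857287

Latitude: degrees = first 2 digits = 18, minutes = 16.2166; 18 + 16.2166/60 = 18.2702767
S → negative
Longitude: split at 3 digits → 000° and 51.4372′; 0 + 51.4372/60 = 0.8572867
E ⇒ keep positive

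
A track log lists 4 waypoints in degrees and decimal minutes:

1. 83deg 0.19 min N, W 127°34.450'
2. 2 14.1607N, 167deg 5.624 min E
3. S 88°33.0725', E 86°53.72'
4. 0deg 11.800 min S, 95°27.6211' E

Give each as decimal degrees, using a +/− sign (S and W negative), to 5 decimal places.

Point 1:
  Lat: 0.19′ = 0.003167°; total 83.003167
  N ⇒ keep positive
  Lon: 34.45′ = 0.574167°; total 127.574167
  W → negative
Point 2:
  φ: 2 + 14.1607/60 = 2.236012
  N → positive
  Lon: 167 + 5.624/60 = 167.093733
  E → positive
Point 3:
  Lat: 88 + 33.0725/60 = 88.551208
  hemisphere S, so the sign is −
  λ: 53.72′ = 0.895333°; total 86.895333
  E ⇒ keep positive
Point 4:
  Lat: 11.8′ = 0.196667°; total 0.196667
  S ⇒ negate
  Lon: 27.6211′ = 0.460352°; total 95.460352
  E ⇒ keep positive

1. 83.00317, -127.57417
2. 2.23601, 167.09373
3. -88.55121, 86.89533
4. -0.19667, 95.46035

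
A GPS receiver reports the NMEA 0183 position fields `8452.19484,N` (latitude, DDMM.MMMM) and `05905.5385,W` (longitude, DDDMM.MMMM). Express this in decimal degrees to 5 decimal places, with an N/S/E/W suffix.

φ: degrees = first 2 digits = 84, minutes = 52.19484; 84 + 52.19484/60 = 84.869914
λ: degrees = first 3 digits = 59, minutes = 5.5385; 59 + 5.5385/60 = 59.092308

84.86991° N, 59.09231° W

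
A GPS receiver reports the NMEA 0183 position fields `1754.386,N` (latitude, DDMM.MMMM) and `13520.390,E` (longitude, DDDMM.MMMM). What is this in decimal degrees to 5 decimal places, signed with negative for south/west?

17.90643, 135.33983

Lat: split at 2 digits → 17° and 54.386′; 17 + 54.386/60 = 17.906433
N ⇒ keep positive
λ: split at 3 digits → 135° and 20.39′; 135 + 20.39/60 = 135.339833
E → positive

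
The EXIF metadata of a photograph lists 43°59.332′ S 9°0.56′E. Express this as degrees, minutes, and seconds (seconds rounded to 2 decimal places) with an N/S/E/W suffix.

43°59′19.92″ S, 9°00′33.60″ E

Lat: fractional minutes 0.33200 × 60 = 19.9200″
Longitude: 0.56000′ → 0′ and 0.56000 × 60 = 33.6000″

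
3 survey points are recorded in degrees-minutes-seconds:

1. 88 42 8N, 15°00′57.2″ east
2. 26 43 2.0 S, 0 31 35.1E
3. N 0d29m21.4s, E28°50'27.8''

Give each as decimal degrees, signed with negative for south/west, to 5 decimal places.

1. 88.70222, 15.01589
2. -26.71722, 0.52642
3. 0.48928, 28.84106

Point 1:
  Latitude: 42′ + 8″ = 42.13333′; 88 + 42.13333/60 = 88.702222
  N ⇒ keep positive
  λ: 15° + 0/60 + 57.2/3600 = 15 + 0.000000 + 0.015889 = 15.015889
  E ⇒ keep positive
Point 2:
  Lat: 26° + 43/60 + 2/3600 = 26 + 0.716667 + 0.000556 = 26.717222
  hemisphere S, so the sign is −
  Lon: 0° + 31/60 + 35.1/3600 = 0 + 0.516667 + 0.009750 = 0.526417
  E ⇒ keep positive
Point 3:
  φ: 29′ + 21.4″ = 29.35667′; 0 + 29.35667/60 = 0.489278
  N → positive
  Longitude: 28° + 50/60 + 27.8/3600 = 28 + 0.833333 + 0.007722 = 28.841056
  E → positive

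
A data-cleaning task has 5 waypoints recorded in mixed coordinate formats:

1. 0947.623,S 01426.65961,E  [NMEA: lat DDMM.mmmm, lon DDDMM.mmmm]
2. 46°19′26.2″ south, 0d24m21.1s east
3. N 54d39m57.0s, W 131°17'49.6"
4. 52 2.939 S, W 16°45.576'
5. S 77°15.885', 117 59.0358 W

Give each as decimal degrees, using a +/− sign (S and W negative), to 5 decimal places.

Point 1:
  φ: split at 2 digits → 09° and 47.623′; 9 + 47.623/60 = 9.793717
  S → negative
  Longitude: split at 3 digits → 014° and 26.65961′; 14 + 26.65961/60 = 14.444327
  E → positive
Point 2:
  Lat: 19′ + 26.2″ = 19.43667′; 46 + 19.43667/60 = 46.323944
  S → negative
  Longitude: 0 + 24/60 + 21.1/3600 = 0.405861
  E ⇒ keep positive
Point 3:
  φ: 54° + 39/60 + 57/3600 = 54 + 0.650000 + 0.015833 = 54.665833
  N ⇒ keep positive
  Longitude: 131° + 17/60 + 49.6/3600 = 131 + 0.283333 + 0.013778 = 131.297111
  W ⇒ negate
Point 4:
  Lat: 2.939′ = 0.048983°; total 52.048983
  S ⇒ negate
  λ: 16 + 45.576/60 = 16.759600
  hemisphere W, so the sign is −
Point 5:
  Latitude: 77 + 15.885/60 = 77.264750
  S → negative
  Longitude: 117 + 59.0358/60 = 117.983930
  W ⇒ negate

1. -9.79372, 14.44433
2. -46.32394, 0.40586
3. 54.66583, -131.29711
4. -52.04898, -16.75960
5. -77.26475, -117.98393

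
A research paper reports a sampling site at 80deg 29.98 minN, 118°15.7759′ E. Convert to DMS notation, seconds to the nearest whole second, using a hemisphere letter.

Lat: fractional minutes 0.98000 × 60 = 58.80″
Longitude: fractional minutes 0.77590 × 60 = 46.55″

80°29′59″ N, 118°15′47″ E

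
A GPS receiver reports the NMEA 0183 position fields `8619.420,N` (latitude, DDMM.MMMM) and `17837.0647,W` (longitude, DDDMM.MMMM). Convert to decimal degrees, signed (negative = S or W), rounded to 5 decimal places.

86.32367, -178.61775

φ: degrees = first 2 digits = 86, minutes = 19.42; 86 + 19.42/60 = 86.323667
N → positive
Lon: degrees = first 3 digits = 178, minutes = 37.0647; 178 + 37.0647/60 = 178.617745
W → negative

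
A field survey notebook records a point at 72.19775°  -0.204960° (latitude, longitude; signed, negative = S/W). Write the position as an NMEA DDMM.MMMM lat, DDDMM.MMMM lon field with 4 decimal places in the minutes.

7211.8650,N / 00012.2976,W

φ: minutes = (72.197750 − 72) × 60 = 11.865000
Longitude is negative → W; |value| = 0.204960
λ: 0° + 0.204960 × 60 = 0° 12.297600′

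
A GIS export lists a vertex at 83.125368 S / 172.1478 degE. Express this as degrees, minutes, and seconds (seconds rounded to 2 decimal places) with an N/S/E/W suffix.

Lat: 0.125368° → 7.52208′; 0.52208 × 60 = 31.3248″
λ: whole degrees 172; 8.86800′ → 8′ and 52.0800″

83°07′31.32″ S, 172°08′52.08″ E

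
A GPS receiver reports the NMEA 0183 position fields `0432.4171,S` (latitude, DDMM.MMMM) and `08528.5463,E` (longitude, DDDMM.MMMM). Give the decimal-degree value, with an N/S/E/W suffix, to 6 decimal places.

Lat: degrees = first 2 digits = 4, minutes = 32.4171; 4 + 32.4171/60 = 4.5402850
Lon: degrees = first 3 digits = 85, minutes = 28.5463; 85 + 28.5463/60 = 85.4757717

4.540285° S, 85.475772° E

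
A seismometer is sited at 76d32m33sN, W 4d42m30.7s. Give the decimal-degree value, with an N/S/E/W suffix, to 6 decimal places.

Latitude: 76 + 32/60 + 33/3600 = 76.5425000
λ: 42′ + 30.7″ = 42.51167′; 4 + 42.51167/60 = 4.7085278

76.542500° N, 4.708528° W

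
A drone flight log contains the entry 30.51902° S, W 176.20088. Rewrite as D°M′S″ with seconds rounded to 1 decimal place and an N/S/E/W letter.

30°31′8.5″ S, 176°12′3.2″ W

Lat: 0.519020° → 31.14120′; 0.14120 × 60 = 8.472″
λ: whole degrees 176; 12.05280′ → 12′ and 3.168″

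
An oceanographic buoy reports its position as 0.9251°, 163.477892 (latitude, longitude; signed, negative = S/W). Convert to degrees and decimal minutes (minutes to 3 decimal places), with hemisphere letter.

Lat: fractional part 0.925100 → 55.50600 minutes
Longitude: 163° + 0.477892 × 60 = 163° 28.67352′

0° 55.506′ N, 163° 28.674′ E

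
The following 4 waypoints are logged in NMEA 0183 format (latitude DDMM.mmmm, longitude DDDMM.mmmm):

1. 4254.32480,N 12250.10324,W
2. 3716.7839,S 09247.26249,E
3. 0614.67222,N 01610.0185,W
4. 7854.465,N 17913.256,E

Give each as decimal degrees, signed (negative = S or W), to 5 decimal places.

Point 1:
  Lat: split at 2 digits → 42° and 54.3248′; 42 + 54.3248/60 = 42.905413
  N ⇒ keep positive
  Lon: degrees = first 3 digits = 122, minutes = 50.10324; 122 + 50.10324/60 = 122.835054
  W → negative
Point 2:
  φ: degrees = first 2 digits = 37, minutes = 16.7839; 37 + 16.7839/60 = 37.279732
  S ⇒ negate
  λ: split at 3 digits → 092° and 47.26249′; 92 + 47.26249/60 = 92.787708
  E ⇒ keep positive
Point 3:
  Lat: split at 2 digits → 06° and 14.67222′; 6 + 14.67222/60 = 6.244537
  N → positive
  Lon: split at 3 digits → 016° and 10.0185′; 16 + 10.0185/60 = 16.166975
  hemisphere W, so the sign is −
Point 4:
  Lat: degrees = first 2 digits = 78, minutes = 54.465; 78 + 54.465/60 = 78.907750
  N → positive
  Longitude: degrees = first 3 digits = 179, minutes = 13.256; 179 + 13.256/60 = 179.220933
  E → positive

1. 42.90541, -122.83505
2. -37.27973, 92.78771
3. 6.24454, -16.16698
4. 78.90775, 179.22093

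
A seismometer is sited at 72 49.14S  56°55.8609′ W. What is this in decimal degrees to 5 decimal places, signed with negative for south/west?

φ: 72 + 49.14/60 = 72.819000
S ⇒ negate
Longitude: 55.8609′ = 0.931015°; total 56.931015
W ⇒ negate

-72.81900, -56.93102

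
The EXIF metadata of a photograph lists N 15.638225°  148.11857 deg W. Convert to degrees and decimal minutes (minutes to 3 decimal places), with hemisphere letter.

φ: 15° + 0.638225 × 60 = 15° 38.29350′
Longitude: minutes = (148.118570 − 148) × 60 = 7.11420

15° 38.294′ N, 148° 7.114′ W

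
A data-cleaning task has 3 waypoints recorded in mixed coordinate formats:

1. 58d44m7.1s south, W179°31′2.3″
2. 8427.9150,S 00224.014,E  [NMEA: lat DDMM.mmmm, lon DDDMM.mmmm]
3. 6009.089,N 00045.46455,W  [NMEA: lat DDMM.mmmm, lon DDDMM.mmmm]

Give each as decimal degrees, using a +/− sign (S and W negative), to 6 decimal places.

Point 1:
  Lat: 58° + 44/60 + 7.1/3600 = 58 + 0.733333 + 0.001972 = 58.7353056
  hemisphere S, so the sign is −
  λ: 179 + 31/60 + 2.3/3600 = 179.5173056
  W ⇒ negate
Point 2:
  Latitude: split at 2 digits → 84° and 27.915′; 84 + 27.915/60 = 84.4652500
  S ⇒ negate
  Lon: split at 3 digits → 002° and 24.014′; 2 + 24.014/60 = 2.4002333
  E → positive
Point 3:
  φ: degrees = first 2 digits = 60, minutes = 9.089; 60 + 9.089/60 = 60.1514833
  N ⇒ keep positive
  λ: split at 3 digits → 000° and 45.46455′; 0 + 45.46455/60 = 0.7577425
  W → negative

1. -58.735306, -179.517306
2. -84.465250, 2.400233
3. 60.151483, -0.757743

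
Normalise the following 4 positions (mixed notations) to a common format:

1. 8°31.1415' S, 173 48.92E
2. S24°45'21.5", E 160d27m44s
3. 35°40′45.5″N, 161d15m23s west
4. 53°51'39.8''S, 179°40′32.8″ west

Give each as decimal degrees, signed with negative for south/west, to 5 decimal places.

1. -8.51903, 173.81533
2. -24.75597, 160.46222
3. 35.67931, -161.25639
4. -53.86106, -179.67578

Point 1:
  φ: 8 + 31.1415/60 = 8.519025
  S → negative
  Longitude: 173 + 48.92/60 = 173.815333
  E ⇒ keep positive
Point 2:
  Latitude: 24 + 45/60 + 21.5/3600 = 24.755972
  S ⇒ negate
  λ: 160° + 27/60 + 44/3600 = 160 + 0.450000 + 0.012222 = 160.462222
  E ⇒ keep positive
Point 3:
  Latitude: 35° + 40/60 + 45.5/3600 = 35 + 0.666667 + 0.012639 = 35.679306
  N ⇒ keep positive
  Longitude: 15′ + 23″ = 15.38333′; 161 + 15.38333/60 = 161.256389
  W → negative
Point 4:
  Latitude: 53 + 51/60 + 39.8/3600 = 53.861056
  S ⇒ negate
  Lon: 179 + 40/60 + 32.8/3600 = 179.675778
  W ⇒ negate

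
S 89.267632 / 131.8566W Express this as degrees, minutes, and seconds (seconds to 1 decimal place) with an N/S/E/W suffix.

89°16′3.5″ S, 131°51′23.8″ W

Lat: 0.267632 × 60 = 16.05792′ → 16′, remainder × 60 = 3.475″
Longitude: 0.856600° → 51.39600′; 0.39600 × 60 = 23.760″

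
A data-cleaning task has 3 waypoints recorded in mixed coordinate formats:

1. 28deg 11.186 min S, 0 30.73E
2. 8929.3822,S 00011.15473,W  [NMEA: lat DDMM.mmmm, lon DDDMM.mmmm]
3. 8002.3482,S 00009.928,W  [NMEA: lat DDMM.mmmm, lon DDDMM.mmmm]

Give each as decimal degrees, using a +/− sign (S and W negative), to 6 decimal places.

1. -28.186433, 0.512167
2. -89.489703, -0.185912
3. -80.039137, -0.165467

Point 1:
  Lat: 28 + 11.186/60 = 28.1864333
  S → negative
  Longitude: 0 + 30.73/60 = 0.5121667
  E ⇒ keep positive
Point 2:
  φ: split at 2 digits → 89° and 29.3822′; 89 + 29.3822/60 = 89.4897033
  S ⇒ negate
  λ: degrees = first 3 digits = 0, minutes = 11.15473; 0 + 11.15473/60 = 0.1859122
  W ⇒ negate
Point 3:
  φ: split at 2 digits → 80° and 2.3482′; 80 + 2.3482/60 = 80.0391367
  S → negative
  Longitude: split at 3 digits → 000° and 9.928′; 0 + 9.928/60 = 0.1654667
  W → negative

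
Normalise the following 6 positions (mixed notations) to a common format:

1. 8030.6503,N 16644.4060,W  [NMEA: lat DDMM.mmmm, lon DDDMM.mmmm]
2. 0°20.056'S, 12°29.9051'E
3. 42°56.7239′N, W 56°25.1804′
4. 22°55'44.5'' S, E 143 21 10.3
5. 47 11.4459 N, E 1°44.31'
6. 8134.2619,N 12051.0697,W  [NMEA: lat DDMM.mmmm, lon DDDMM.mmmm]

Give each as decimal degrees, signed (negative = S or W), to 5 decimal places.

1. 80.51084, -166.74010
2. -0.33427, 12.49842
3. 42.94540, -56.41967
4. -22.92903, 143.35286
5. 47.19077, 1.73850
6. 81.57103, -120.85116

Point 1:
  Lat: split at 2 digits → 80° and 30.6503′; 80 + 30.6503/60 = 80.510838
  N ⇒ keep positive
  Lon: split at 3 digits → 166° and 44.406′; 166 + 44.406/60 = 166.740100
  W → negative
Point 2:
  φ: 0 + 20.056/60 = 0.334267
  hemisphere S, so the sign is −
  λ: 12 + 29.9051/60 = 12.498418
  E ⇒ keep positive
Point 3:
  φ: 42 + 56.7239/60 = 42.945398
  N ⇒ keep positive
  λ: 56 + 25.1804/60 = 56.419673
  hemisphere W, so the sign is −
Point 4:
  Latitude: 22° + 55/60 + 44.5/3600 = 22 + 0.916667 + 0.012361 = 22.929028
  S → negative
  λ: 143 + 21/60 + 10.3/3600 = 143.352861
  E → positive
Point 5:
  φ: 11.4459′ = 0.190765°; total 47.190765
  N ⇒ keep positive
  Lon: 44.31′ = 0.738500°; total 1.738500
  E → positive
Point 6:
  Latitude: degrees = first 2 digits = 81, minutes = 34.2619; 81 + 34.2619/60 = 81.571032
  N ⇒ keep positive
  λ: split at 3 digits → 120° and 51.0697′; 120 + 51.0697/60 = 120.851162
  W ⇒ negate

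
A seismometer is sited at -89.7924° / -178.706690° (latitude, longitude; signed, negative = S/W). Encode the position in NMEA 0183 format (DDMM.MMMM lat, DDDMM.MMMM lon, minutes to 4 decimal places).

Latitude is negative → S; |value| = 89.792400
Latitude: 89° + 0.792400 × 60 = 89° 47.544000′
Longitude is negative → W; |value| = 178.706690
Lon: fractional part 0.706690 → 42.401400 minutes

8947.5440,S / 17842.4014,W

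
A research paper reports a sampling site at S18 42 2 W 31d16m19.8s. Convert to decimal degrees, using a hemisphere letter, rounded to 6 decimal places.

Lat: 42′ + 2″ = 42.03333′; 18 + 42.03333/60 = 18.7005556
Longitude: 31° + 16/60 + 19.8/3600 = 31 + 0.266667 + 0.005500 = 31.2721667

18.700556° S, 31.272167° W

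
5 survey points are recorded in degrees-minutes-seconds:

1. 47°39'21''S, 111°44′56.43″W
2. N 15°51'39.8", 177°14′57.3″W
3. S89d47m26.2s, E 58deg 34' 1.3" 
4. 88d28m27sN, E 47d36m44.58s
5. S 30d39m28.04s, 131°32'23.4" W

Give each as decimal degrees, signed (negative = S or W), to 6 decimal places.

Point 1:
  φ: 39′ + 21″ = 39.35000′; 47 + 39.35000/60 = 47.6558333
  S → negative
  Lon: 111 + 44/60 + 56.43/3600 = 111.7490083
  W ⇒ negate
Point 2:
  Latitude: 15° + 51/60 + 39.8/3600 = 15 + 0.850000 + 0.011056 = 15.8610556
  N ⇒ keep positive
  Lon: 177 + 14/60 + 57.3/3600 = 177.2492500
  hemisphere W, so the sign is −
Point 3:
  Latitude: 89° + 47/60 + 26.2/3600 = 89 + 0.783333 + 0.007278 = 89.7906111
  hemisphere S, so the sign is −
  Lon: 58 + 34/60 + 1.3/3600 = 58.5670278
  E → positive
Point 4:
  Lat: 88 + 28/60 + 27/3600 = 88.4741667
  N → positive
  λ: 36′ + 44.58″ = 36.74300′; 47 + 36.74300/60 = 47.6123833
  E ⇒ keep positive
Point 5:
  Latitude: 39′ + 28.04″ = 39.46733′; 30 + 39.46733/60 = 30.6577889
  hemisphere S, so the sign is −
  λ: 131 + 32/60 + 23.4/3600 = 131.5398333
  hemisphere W, so the sign is −

1. -47.655833, -111.749008
2. 15.861056, -177.249250
3. -89.790611, 58.567028
4. 88.474167, 47.612383
5. -30.657789, -131.539833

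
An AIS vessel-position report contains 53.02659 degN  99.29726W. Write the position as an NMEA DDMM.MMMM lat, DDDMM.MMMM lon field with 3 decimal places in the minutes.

φ: 53° + 0.026590 × 60 = 53° 1.59540′
Lon: fractional part 0.297260 → 17.83560 minutes

5301.595,N / 09917.836,W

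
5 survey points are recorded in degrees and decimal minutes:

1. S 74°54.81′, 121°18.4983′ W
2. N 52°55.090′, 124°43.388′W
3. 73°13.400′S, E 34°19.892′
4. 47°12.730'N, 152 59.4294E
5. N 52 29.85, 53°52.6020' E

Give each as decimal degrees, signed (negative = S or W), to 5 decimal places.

Point 1:
  φ: 54.81′ = 0.913500°; total 74.913500
  S ⇒ negate
  Longitude: 121 + 18.4983/60 = 121.308305
  hemisphere W, so the sign is −
Point 2:
  Lat: 55.09′ = 0.918167°; total 52.918167
  N → positive
  λ: 43.388′ = 0.723133°; total 124.723133
  W → negative
Point 3:
  φ: 73 + 13.4/60 = 73.223333
  S → negative
  Lon: 19.892′ = 0.331533°; total 34.331533
  E → positive
Point 4:
  φ: 12.73′ = 0.212167°; total 47.212167
  N → positive
  λ: 152 + 59.4294/60 = 152.990490
  E ⇒ keep positive
Point 5:
  Lat: 29.85′ = 0.497500°; total 52.497500
  N → positive
  λ: 53 + 52.602/60 = 53.876700
  E → positive

1. -74.91350, -121.30831
2. 52.91817, -124.72313
3. -73.22333, 34.33153
4. 47.21217, 152.99049
5. 52.49750, 53.87670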